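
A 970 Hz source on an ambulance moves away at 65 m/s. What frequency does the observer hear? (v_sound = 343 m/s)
f_obs = f·v/(v + v_s) = 815.5 Hz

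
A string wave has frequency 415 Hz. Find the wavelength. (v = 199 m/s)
λ = v/f = 0.4795 m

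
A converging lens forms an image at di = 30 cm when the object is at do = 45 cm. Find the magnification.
M = −di/do = -0.6667 (inverted image)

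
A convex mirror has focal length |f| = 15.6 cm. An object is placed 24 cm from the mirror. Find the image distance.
f = −15.6 cm (convex); 1/di = 1/f − 1/do → di = -9.455 cm (virtual image, behind mirror)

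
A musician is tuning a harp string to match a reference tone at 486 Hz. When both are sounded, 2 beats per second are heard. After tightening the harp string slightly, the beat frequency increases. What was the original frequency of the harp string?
488 Hz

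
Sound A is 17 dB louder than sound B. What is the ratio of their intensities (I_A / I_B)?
I_A/I_B = 10^(Δβ/10) = 50.12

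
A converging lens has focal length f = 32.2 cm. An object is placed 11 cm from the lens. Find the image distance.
1/di = 1/f − 1/do → di = -16.71 cm (virtual image)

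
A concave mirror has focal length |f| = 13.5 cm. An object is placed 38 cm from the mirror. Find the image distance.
f = +13.5 cm (concave); 1/di = 1/f − 1/do → di = 20.94 cm (real image, in front of mirror)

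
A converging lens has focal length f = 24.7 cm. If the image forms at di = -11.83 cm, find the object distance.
1/do = 1/f − 1/di → do = 7.999 cm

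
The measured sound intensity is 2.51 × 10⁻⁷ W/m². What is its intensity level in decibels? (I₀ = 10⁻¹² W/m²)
β = 10·log₁₀(I/I₀) = 54 dB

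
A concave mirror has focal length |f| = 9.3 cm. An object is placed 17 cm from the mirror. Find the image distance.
f = +9.3 cm (concave); 1/di = 1/f − 1/do → di = 20.53 cm (real image, in front of mirror)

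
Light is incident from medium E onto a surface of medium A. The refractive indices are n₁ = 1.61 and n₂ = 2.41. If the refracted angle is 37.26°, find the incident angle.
sin θ₁ = (n₂/n₁)·sin θ₂ → θ₁ = 64.99°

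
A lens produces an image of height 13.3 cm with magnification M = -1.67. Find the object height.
ho = |hi|/|M| = 7.964 cm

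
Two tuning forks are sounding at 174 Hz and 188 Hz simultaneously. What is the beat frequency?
14 Hz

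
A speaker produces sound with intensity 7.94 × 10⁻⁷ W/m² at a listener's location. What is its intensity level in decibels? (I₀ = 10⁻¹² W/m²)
β = 10·log₁₀(I/I₀) = 59 dB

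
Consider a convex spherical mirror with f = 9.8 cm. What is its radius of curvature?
R = 2|f| = 19.6 cm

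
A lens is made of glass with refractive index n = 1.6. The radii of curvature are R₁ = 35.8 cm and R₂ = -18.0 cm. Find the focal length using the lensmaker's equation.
1/f = (n − 1)(1/R₁ − 1/R₂) → f = 19.96 cm (converging lens)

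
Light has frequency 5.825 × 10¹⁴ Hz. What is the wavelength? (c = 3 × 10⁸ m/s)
λ = c/f = 515 nm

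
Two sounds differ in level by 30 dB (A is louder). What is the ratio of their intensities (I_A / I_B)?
I_A/I_B = 10^(Δβ/10) = 1000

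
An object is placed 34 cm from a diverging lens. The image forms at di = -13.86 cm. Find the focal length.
1/f = 1/do + 1/di → f = -23.4 cm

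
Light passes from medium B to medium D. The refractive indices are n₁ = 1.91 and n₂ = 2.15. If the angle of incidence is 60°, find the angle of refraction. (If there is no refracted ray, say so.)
sin θ₂ = (n₁/n₂)·sin θ₁ = 0.7694 → θ₂ = 50.3°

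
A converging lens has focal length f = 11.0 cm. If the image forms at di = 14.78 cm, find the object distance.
1/do = 1/f − 1/di → do = 43.01 cm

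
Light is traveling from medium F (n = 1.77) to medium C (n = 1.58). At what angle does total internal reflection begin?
θc = arcsin(n₂/n₁) = 63.21°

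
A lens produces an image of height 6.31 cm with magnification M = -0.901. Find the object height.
ho = |hi|/|M| = 7.003 cm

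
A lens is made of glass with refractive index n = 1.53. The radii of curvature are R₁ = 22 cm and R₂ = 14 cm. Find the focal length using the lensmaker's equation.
1/f = (n − 1)(1/R₁ − 1/R₂) → f = -72.64 cm (diverging lens)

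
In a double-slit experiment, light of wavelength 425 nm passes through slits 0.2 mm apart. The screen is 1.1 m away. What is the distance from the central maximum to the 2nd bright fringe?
y = mλL/d = 4.675 mm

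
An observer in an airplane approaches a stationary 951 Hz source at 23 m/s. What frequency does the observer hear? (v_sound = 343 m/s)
f_obs = f·(v + v_o)/v = 1015 Hz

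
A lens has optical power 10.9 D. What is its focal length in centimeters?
f = 1/P = 9.174 cm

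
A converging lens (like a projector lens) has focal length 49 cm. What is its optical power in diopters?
P = 1/f = 2.041 D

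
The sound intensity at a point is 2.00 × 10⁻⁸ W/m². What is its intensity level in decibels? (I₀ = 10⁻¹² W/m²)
β = 10·log₁₀(I/I₀) = 43.01 dB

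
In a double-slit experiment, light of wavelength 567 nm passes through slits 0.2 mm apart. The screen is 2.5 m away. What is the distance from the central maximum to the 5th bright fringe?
y = mλL/d = 35.44 mm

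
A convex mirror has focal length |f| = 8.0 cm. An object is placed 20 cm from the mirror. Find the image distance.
f = −8.0 cm (convex); 1/di = 1/f − 1/do → di = -5.714 cm (virtual image, behind mirror)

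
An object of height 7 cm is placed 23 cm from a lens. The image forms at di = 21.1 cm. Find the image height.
hi = (-di/do) × ho = -6.422 cm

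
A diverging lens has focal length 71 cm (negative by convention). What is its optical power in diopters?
P = 1/f = -1.408 D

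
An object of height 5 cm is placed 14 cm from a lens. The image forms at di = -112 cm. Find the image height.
hi = (-di/do) × ho = 40 cm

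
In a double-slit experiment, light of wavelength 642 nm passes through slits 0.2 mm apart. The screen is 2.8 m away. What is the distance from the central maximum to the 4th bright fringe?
y = mλL/d = 35.95 mm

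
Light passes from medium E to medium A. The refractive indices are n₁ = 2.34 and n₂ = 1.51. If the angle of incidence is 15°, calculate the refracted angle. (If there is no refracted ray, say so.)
sin θ₂ = (n₁/n₂)·sin θ₁ = 0.4011 → θ₂ = 23.65°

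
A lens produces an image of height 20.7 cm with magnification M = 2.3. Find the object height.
ho = |hi|/|M| = 9 cm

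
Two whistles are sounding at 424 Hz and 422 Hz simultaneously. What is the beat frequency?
2 Hz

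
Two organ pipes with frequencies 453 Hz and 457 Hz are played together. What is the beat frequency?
4 Hz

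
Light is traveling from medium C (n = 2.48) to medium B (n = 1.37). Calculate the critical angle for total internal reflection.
θc = arcsin(n₂/n₁) = 33.53°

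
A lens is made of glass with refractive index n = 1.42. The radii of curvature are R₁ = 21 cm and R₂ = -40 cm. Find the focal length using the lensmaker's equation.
1/f = (n − 1)(1/R₁ − 1/R₂) → f = 32.79 cm (converging lens)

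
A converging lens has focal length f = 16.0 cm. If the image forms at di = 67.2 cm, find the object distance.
1/do = 1/f − 1/di → do = 21 cm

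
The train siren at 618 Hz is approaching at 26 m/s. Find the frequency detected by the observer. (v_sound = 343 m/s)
f_obs = f·v/(v − v_s) = 668.7 Hz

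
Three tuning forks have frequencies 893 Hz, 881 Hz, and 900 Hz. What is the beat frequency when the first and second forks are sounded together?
12 Hz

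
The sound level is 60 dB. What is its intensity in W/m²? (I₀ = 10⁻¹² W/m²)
I = I₀·10^(β/10) = 1.00 × 10⁻⁶ W/m²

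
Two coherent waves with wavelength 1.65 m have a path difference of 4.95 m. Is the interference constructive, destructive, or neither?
constructive — path difference = 3λ, a whole number of wavelengths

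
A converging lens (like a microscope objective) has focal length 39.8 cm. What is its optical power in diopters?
P = 1/f = 2.513 D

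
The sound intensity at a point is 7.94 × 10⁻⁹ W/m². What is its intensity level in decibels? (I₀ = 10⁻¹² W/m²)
β = 10·log₁₀(I/I₀) = 39 dB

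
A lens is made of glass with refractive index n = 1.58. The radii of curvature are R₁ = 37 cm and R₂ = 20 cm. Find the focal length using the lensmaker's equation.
1/f = (n − 1)(1/R₁ − 1/R₂) → f = -75.05 cm (diverging lens)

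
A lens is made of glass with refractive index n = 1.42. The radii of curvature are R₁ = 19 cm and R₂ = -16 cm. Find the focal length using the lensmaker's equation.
1/f = (n − 1)(1/R₁ − 1/R₂) → f = 20.68 cm (converging lens)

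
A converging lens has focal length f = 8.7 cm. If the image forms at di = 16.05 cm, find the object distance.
1/do = 1/f − 1/di → do = 19 cm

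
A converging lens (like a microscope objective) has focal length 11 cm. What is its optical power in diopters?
P = 1/f = 9.091 D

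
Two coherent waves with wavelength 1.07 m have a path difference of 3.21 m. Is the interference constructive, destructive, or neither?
constructive — path difference = 3λ, a whole number of wavelengths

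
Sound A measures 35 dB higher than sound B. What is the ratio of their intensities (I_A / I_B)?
I_A/I_B = 10^(Δβ/10) = 3162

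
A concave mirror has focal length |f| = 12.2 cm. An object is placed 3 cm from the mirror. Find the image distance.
f = +12.2 cm (concave); 1/di = 1/f − 1/do → di = -3.978 cm (virtual image, behind mirror)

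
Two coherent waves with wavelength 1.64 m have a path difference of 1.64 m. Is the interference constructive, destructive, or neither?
constructive — path difference = 1λ, a whole number of wavelengths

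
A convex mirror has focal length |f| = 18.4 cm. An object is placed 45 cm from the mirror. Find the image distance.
f = −18.4 cm (convex); 1/di = 1/f − 1/do → di = -13.06 cm (virtual image, behind mirror)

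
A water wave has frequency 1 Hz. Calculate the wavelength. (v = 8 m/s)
λ = v/f = 8 m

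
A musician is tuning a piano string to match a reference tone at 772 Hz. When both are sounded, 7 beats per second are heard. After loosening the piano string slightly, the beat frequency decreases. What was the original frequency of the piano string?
779 Hz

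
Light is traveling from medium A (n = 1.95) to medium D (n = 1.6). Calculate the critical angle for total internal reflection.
θc = arcsin(n₂/n₁) = 55.14°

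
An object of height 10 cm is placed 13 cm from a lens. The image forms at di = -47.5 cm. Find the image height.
hi = (-di/do) × ho = 36.54 cm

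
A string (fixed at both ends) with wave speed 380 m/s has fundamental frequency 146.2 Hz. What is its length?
L = v/(2f₁) = 1.3 m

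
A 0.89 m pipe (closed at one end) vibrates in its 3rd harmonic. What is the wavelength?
λₙ = 4L/n = 1.187 m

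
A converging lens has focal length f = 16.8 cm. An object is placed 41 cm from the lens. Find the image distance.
1/di = 1/f − 1/do → di = 28.46 cm (real image)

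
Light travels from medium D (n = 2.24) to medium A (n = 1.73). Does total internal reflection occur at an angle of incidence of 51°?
θc = arcsin(n₂/n₁) = 50.56°; 51° > θc, so yes — total internal reflection.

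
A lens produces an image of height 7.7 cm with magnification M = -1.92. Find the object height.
ho = |hi|/|M| = 4.01 cm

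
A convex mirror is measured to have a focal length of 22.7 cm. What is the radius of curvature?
R = 2|f| = 45.4 cm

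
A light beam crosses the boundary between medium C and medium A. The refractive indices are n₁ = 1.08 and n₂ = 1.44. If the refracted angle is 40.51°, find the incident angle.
sin θ₁ = (n₂/n₁)·sin θ₂ → θ₁ = 60.01°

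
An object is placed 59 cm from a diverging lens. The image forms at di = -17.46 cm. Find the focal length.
1/f = 1/do + 1/di → f = -24.8 cm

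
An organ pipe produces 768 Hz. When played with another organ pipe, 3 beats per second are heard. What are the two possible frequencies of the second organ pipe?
f₂ = 768 ± 3 Hz → 771 Hz or 765 Hz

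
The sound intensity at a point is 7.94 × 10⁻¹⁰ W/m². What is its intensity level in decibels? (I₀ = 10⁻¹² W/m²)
β = 10·log₁₀(I/I₀) = 29 dB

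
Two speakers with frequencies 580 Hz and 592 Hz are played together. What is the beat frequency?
12 Hz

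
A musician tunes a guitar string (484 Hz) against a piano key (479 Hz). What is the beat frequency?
5 Hz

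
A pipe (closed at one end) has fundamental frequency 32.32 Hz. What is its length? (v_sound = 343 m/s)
L = v/(4f₁) = 2.653 m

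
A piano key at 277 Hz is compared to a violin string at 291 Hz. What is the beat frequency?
14 Hz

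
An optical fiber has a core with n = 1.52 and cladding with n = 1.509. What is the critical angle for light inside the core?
θc = arcsin(n_cladding/n_core) = 83.1°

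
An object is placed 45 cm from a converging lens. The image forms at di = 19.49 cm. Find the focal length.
1/f = 1/do + 1/di → f = 13.6 cm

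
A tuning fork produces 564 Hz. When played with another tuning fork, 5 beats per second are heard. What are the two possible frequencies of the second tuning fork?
f₂ = 564 ± 5 Hz → 569 Hz or 559 Hz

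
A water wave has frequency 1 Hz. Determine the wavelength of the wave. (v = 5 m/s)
λ = v/f = 5 m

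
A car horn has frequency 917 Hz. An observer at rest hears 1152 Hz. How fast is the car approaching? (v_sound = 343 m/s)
v_s = v·(1 − f/f_obs) = 69.97 m/s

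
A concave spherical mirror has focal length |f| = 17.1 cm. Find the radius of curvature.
R = 2|f| = 34.2 cm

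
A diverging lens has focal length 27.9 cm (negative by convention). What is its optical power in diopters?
P = 1/f = -3.584 D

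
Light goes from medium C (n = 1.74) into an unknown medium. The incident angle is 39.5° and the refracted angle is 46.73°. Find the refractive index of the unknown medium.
n₂ = n₁·sin θ₁ / sin θ₂ = 1.52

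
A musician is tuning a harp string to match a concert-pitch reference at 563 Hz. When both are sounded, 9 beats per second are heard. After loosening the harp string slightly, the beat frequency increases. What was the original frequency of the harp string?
554 Hz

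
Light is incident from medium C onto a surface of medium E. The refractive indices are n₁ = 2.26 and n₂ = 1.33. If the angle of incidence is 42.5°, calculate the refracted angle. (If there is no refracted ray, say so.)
sin θ₂ = (n₁/n₂)·sin θ₁ = 1.148 > 1, so there is no refracted ray — the light undergoes total internal reflection.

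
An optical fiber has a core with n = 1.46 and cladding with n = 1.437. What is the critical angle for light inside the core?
θc = arcsin(n_cladding/n_core) = 79.82°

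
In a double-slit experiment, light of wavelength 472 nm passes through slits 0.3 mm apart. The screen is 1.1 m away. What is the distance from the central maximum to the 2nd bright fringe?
y = mλL/d = 3.461 mm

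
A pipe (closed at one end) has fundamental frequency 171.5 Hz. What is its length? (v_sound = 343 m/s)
L = v/(4f₁) = 0.5 m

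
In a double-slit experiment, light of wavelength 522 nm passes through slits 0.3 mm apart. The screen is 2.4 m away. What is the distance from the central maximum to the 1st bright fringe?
y = mλL/d = 4.176 mm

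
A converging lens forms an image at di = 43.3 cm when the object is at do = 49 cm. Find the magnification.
M = −di/do = -0.8837 (inverted image)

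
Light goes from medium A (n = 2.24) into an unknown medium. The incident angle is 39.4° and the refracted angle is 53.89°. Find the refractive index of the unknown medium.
n₂ = n₁·sin θ₁ / sin θ₂ = 1.76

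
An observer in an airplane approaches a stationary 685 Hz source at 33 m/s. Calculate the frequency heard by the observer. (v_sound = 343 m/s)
f_obs = f·(v + v_o)/v = 750.9 Hz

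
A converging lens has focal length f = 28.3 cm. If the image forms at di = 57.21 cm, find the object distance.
1/do = 1/f − 1/di → do = 56 cm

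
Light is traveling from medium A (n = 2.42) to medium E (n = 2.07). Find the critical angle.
θc = arcsin(n₂/n₁) = 58.8°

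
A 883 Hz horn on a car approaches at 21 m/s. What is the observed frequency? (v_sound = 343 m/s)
f_obs = f·v/(v − v_s) = 940.6 Hz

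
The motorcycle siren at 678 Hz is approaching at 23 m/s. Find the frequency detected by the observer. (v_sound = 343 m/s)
f_obs = f·v/(v − v_s) = 726.7 Hz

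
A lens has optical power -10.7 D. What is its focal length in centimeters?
f = 1/P = -9.346 cm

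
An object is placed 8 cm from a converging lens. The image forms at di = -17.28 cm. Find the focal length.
1/f = 1/do + 1/di → f = 14.9 cm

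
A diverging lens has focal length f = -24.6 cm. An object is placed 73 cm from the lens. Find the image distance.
1/di = 1/f − 1/do → di = -18.4 cm (virtual image)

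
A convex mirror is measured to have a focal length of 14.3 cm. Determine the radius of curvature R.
R = 2|f| = 28.6 cm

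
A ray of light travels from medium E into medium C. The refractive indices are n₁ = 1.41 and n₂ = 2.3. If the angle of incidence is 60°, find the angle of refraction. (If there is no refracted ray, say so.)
sin θ₂ = (n₁/n₂)·sin θ₁ = 0.5309 → θ₂ = 32.07°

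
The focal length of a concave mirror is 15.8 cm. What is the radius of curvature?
R = 2|f| = 31.6 cm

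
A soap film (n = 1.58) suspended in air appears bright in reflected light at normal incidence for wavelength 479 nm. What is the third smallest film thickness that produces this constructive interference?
2nt = (m − ½)λ with m = 3 → t = (m − ½)λ/(2n) = 379 nm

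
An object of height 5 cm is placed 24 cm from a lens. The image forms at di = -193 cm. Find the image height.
hi = (-di/do) × ho = 40.21 cm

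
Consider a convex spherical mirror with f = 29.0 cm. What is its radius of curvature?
R = 2|f| = 58 cm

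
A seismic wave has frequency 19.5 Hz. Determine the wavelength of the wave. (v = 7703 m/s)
λ = v/f = 395 m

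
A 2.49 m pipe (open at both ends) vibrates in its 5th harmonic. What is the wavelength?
λₙ = 2L/n = 0.996 m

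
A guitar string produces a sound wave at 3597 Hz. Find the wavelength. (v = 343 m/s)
λ = v/f = 0.09536 m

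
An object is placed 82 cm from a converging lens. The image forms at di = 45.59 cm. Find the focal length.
1/f = 1/do + 1/di → f = 29.3 cm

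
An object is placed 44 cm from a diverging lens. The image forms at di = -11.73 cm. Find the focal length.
1/f = 1/do + 1/di → f = -15.99 cm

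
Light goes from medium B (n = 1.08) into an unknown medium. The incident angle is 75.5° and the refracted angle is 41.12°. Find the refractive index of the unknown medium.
n₂ = n₁·sin θ₁ / sin θ₂ = 1.59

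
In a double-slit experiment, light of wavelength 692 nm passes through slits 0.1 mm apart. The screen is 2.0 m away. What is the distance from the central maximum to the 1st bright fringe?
y = mλL/d = 13.84 mm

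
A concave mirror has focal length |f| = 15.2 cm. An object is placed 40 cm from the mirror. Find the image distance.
f = +15.2 cm (concave); 1/di = 1/f − 1/do → di = 24.52 cm (real image, in front of mirror)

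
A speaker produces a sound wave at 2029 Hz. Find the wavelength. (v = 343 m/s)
λ = v/f = 0.169 m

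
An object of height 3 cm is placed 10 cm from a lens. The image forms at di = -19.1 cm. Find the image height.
hi = (-di/do) × ho = 5.73 cm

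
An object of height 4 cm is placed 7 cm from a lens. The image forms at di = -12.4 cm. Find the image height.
hi = (-di/do) × ho = 7.086 cm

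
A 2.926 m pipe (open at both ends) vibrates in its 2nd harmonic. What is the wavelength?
λₙ = 2L/n = 2.926 m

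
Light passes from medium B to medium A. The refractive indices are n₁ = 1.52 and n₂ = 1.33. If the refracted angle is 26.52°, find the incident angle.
sin θ₁ = (n₂/n₁)·sin θ₂ → θ₁ = 23°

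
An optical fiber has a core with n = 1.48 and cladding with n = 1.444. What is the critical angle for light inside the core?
θc = arcsin(n_cladding/n_core) = 77.34°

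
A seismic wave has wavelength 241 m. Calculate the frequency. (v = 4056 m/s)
f = v/λ = 16.83 Hz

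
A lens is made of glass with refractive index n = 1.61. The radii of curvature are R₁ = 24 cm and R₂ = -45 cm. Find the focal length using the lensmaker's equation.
1/f = (n − 1)(1/R₁ − 1/R₂) → f = 25.66 cm (converging lens)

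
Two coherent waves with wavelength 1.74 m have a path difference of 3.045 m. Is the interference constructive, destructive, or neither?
neither (partial) — path difference = 1.75λ, neither a whole number of wavelengths nor an odd multiple of λ/2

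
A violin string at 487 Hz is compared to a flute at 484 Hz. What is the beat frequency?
3 Hz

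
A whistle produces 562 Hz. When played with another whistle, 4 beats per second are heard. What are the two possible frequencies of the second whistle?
f₂ = 562 ± 4 Hz → 566 Hz or 558 Hz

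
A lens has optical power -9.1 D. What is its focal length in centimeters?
f = 1/P = -10.99 cm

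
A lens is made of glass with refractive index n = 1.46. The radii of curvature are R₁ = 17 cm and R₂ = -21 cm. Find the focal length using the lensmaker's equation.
1/f = (n − 1)(1/R₁ − 1/R₂) → f = 20.42 cm (converging lens)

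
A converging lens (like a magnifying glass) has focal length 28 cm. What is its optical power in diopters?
P = 1/f = 3.571 D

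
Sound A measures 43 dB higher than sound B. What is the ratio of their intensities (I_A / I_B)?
I_A/I_B = 10^(Δβ/10) = 19950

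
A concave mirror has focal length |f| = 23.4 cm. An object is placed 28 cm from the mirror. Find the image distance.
f = +23.4 cm (concave); 1/di = 1/f − 1/do → di = 142.4 cm (real image, in front of mirror)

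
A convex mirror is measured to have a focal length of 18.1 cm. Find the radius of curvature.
R = 2|f| = 36.2 cm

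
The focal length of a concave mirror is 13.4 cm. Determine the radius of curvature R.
R = 2|f| = 26.8 cm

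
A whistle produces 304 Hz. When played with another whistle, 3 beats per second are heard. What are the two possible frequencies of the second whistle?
f₂ = 304 ± 3 Hz → 307 Hz or 301 Hz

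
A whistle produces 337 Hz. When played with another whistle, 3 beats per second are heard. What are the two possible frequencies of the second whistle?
f₂ = 337 ± 3 Hz → 340 Hz or 334 Hz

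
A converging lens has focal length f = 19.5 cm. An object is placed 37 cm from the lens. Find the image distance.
1/di = 1/f − 1/do → di = 41.23 cm (real image)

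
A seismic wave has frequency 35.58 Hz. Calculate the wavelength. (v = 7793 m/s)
λ = v/f = 219 m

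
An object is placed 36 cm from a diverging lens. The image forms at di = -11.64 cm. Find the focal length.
1/f = 1/do + 1/di → f = -17.2 cm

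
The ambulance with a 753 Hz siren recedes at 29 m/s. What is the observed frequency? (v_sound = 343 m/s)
f_obs = f·v/(v + v_s) = 694.3 Hz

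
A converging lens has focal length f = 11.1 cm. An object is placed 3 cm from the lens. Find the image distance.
1/di = 1/f − 1/do → di = -4.111 cm (virtual image)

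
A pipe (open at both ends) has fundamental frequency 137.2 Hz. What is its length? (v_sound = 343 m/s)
L = v/(2f₁) = 1.25 m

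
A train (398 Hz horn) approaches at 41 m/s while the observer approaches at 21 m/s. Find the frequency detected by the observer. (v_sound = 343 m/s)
f_obs = f·(v + v_o)/(v − v_s) = 479.7 Hz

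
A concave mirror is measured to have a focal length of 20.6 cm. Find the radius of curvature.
R = 2|f| = 41.2 cm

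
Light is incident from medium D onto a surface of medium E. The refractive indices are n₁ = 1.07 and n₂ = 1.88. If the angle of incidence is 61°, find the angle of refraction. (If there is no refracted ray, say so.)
sin θ₂ = (n₁/n₂)·sin θ₁ = 0.4978 → θ₂ = 29.85°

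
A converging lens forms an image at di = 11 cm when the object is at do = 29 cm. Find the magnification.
M = −di/do = -0.3793 (inverted image)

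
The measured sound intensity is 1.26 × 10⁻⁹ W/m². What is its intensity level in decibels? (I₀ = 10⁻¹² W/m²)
β = 10·log₁₀(I/I₀) = 31 dB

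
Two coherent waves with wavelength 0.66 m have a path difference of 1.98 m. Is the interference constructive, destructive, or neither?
constructive — path difference = 3λ, a whole number of wavelengths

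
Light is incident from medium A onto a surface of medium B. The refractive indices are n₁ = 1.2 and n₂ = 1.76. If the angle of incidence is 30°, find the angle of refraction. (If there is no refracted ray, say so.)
sin θ₂ = (n₁/n₂)·sin θ₁ = 0.3409 → θ₂ = 19.93°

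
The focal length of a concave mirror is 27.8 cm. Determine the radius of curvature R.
R = 2|f| = 55.6 cm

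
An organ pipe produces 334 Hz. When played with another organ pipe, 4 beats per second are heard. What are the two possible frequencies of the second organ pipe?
f₂ = 334 ± 4 Hz → 338 Hz or 330 Hz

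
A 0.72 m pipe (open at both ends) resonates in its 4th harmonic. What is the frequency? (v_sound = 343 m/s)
fₙ = nv/(2L) = 952.8 Hz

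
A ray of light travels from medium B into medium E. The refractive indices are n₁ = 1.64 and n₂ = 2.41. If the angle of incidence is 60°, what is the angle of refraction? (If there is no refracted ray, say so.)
sin θ₂ = (n₁/n₂)·sin θ₁ = 0.5893 → θ₂ = 36.11°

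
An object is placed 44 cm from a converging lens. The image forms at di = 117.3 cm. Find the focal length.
1/f = 1/do + 1/di → f = 32 cm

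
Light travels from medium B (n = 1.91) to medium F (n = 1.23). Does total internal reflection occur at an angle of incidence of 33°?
θc = arcsin(n₂/n₁) = 40.09°; 33° < θc, so no — the ray refracts.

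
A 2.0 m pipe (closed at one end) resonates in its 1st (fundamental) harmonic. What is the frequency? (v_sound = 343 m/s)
fₙ = nv/(4L) = 42.88 Hz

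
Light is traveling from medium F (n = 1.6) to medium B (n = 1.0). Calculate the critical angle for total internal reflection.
θc = arcsin(n₂/n₁) = 38.68°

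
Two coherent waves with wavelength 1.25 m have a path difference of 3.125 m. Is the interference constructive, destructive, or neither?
destructive — path difference = 2.5λ, an odd multiple of λ/2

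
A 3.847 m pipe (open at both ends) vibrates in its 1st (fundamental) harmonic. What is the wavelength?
λₙ = 2L/n = 7.694 m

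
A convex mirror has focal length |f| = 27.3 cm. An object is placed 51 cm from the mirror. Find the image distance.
f = −27.3 cm (convex); 1/di = 1/f − 1/do → di = -17.78 cm (virtual image, behind mirror)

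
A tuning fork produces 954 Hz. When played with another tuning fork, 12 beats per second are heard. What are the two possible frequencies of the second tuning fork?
f₂ = 954 ± 12 Hz → 966 Hz or 942 Hz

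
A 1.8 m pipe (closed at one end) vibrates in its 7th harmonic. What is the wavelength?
λₙ = 4L/n = 1.029 m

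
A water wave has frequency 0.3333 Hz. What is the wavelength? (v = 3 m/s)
λ = v/f = 9.001 m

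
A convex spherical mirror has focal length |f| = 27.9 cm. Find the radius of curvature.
R = 2|f| = 55.8 cm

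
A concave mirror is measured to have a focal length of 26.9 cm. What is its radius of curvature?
R = 2|f| = 53.8 cm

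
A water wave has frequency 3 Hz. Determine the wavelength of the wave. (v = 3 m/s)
λ = v/f = 1 m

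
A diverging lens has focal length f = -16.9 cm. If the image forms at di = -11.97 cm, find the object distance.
1/do = 1/f − 1/di → do = 41.03 cm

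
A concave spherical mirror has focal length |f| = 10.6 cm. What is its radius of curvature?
R = 2|f| = 21.2 cm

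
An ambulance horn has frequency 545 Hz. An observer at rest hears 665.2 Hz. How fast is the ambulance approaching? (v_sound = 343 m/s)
v_s = v·(1 − f/f_obs) = 61.98 m/s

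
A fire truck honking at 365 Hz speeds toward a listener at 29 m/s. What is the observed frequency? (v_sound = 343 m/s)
f_obs = f·v/(v − v_s) = 398.7 Hz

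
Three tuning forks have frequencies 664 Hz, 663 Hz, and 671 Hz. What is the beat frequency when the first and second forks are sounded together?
1 Hz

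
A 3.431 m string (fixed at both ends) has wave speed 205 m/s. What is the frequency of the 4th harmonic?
fₙ = nv/(2L) = 119.5 Hz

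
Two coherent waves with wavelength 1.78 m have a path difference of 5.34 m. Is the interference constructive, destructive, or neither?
constructive — path difference = 3λ, a whole number of wavelengths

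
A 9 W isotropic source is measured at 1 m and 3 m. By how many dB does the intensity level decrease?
Δβ = 20·log₁₀(r₂/r₁) = 9.542 dB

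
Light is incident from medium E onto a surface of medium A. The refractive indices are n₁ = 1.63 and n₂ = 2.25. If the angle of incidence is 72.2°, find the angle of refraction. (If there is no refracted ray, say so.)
sin θ₂ = (n₁/n₂)·sin θ₁ = 0.6898 → θ₂ = 43.61°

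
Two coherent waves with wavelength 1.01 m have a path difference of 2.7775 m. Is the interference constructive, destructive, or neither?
neither (partial) — path difference = 2.75λ, neither a whole number of wavelengths nor an odd multiple of λ/2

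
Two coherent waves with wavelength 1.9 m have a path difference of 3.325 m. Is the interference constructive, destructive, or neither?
neither (partial) — path difference = 1.75λ, neither a whole number of wavelengths nor an odd multiple of λ/2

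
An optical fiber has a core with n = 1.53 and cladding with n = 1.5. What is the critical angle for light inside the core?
θc = arcsin(n_cladding/n_core) = 78.64°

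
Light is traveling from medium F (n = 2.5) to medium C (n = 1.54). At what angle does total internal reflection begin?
θc = arcsin(n₂/n₁) = 38.02°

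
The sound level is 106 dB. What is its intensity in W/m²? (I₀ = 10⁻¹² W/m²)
I = I₀·10^(β/10) = 3.98 × 10⁻² W/m²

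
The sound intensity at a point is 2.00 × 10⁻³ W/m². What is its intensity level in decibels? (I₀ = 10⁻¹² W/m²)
β = 10·log₁₀(I/I₀) = 93.01 dB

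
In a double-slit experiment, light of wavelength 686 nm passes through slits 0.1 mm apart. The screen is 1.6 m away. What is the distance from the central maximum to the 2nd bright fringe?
y = mλL/d = 21.95 mm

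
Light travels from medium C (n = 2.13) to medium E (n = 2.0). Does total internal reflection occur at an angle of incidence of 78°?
θc = arcsin(n₂/n₁) = 69.88°; 78° > θc, so yes — total internal reflection.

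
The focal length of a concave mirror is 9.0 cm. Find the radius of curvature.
R = 2|f| = 18 cm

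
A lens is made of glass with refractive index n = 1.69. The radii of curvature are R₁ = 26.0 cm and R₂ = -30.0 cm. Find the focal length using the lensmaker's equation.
1/f = (n − 1)(1/R₁ − 1/R₂) → f = 20.19 cm (converging lens)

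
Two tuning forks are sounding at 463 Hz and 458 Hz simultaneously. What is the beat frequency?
5 Hz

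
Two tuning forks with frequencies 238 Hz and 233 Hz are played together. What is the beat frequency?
5 Hz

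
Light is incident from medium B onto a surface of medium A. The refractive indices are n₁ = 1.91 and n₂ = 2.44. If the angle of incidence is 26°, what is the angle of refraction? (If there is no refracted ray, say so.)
sin θ₂ = (n₁/n₂)·sin θ₁ = 0.3432 → θ₂ = 20.07°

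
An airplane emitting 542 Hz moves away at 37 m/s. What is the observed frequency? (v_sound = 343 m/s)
f_obs = f·v/(v + v_s) = 489.2 Hz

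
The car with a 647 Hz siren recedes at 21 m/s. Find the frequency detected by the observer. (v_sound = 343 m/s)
f_obs = f·v/(v + v_s) = 609.7 Hz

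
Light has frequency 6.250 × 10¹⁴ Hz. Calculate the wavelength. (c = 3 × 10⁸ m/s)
λ = c/f = 480 nm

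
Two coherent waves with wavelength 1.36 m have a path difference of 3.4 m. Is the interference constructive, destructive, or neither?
destructive — path difference = 2.5λ, an odd multiple of λ/2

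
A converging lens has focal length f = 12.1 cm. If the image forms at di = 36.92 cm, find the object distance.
1/do = 1/f − 1/di → do = 18 cm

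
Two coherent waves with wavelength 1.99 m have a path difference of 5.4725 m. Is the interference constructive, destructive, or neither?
neither (partial) — path difference = 2.75λ, neither a whole number of wavelengths nor an odd multiple of λ/2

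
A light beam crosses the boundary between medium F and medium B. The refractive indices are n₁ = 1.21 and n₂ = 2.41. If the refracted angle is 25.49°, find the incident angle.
sin θ₁ = (n₂/n₁)·sin θ₂ → θ₁ = 59°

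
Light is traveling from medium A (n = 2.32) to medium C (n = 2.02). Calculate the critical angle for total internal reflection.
θc = arcsin(n₂/n₁) = 60.54°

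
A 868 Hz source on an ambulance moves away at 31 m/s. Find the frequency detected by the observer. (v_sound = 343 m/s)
f_obs = f·v/(v + v_s) = 796.1 Hz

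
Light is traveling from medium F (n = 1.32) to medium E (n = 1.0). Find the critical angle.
θc = arcsin(n₂/n₁) = 49.25°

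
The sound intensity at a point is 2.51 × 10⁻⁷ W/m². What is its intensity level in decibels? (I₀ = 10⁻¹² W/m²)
β = 10·log₁₀(I/I₀) = 54 dB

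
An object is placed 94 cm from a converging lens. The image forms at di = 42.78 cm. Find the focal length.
1/f = 1/do + 1/di → f = 29.4 cm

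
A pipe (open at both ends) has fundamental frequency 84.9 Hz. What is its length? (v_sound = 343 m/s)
L = v/(2f₁) = 2.02 m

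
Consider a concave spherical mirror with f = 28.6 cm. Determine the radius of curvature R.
R = 2|f| = 57.2 cm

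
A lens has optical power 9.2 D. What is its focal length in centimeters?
f = 1/P = 10.87 cm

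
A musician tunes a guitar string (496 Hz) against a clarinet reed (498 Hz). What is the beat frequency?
2 Hz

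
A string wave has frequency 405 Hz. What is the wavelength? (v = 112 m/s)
λ = v/f = 0.2765 m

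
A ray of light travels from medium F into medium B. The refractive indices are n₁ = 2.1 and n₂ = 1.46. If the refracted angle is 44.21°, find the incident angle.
sin θ₁ = (n₂/n₁)·sin θ₂ → θ₁ = 29°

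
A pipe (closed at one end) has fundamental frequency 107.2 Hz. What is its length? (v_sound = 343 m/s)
L = v/(4f₁) = 0.7999 m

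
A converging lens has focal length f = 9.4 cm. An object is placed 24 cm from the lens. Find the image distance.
1/di = 1/f − 1/do → di = 15.45 cm (real image)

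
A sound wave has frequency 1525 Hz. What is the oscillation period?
T = 1/f = 6.557 × 10⁻⁴ s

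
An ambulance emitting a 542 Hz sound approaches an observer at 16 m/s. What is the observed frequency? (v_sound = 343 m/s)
f_obs = f·v/(v − v_s) = 568.5 Hz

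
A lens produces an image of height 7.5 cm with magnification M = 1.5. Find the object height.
ho = |hi|/|M| = 5 cm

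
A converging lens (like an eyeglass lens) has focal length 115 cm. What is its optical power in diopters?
P = 1/f = 0.8696 D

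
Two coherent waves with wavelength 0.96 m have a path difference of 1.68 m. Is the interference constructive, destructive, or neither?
neither (partial) — path difference = 1.75λ, neither a whole number of wavelengths nor an odd multiple of λ/2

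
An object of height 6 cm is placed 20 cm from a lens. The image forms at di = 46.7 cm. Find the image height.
hi = (-di/do) × ho = -14.01 cm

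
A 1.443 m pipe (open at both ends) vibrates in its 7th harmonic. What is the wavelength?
λₙ = 2L/n = 0.4123 m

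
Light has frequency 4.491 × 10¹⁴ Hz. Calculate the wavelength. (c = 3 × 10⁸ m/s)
λ = c/f = 668 nm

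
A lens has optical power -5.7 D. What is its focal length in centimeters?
f = 1/P = -17.54 cm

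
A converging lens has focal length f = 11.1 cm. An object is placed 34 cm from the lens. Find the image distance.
1/di = 1/f − 1/do → di = 16.48 cm (real image)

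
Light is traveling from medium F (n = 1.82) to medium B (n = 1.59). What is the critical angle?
θc = arcsin(n₂/n₁) = 60.88°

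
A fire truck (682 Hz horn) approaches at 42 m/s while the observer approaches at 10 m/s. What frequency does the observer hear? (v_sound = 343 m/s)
f_obs = f·(v + v_o)/(v − v_s) = 799.8 Hz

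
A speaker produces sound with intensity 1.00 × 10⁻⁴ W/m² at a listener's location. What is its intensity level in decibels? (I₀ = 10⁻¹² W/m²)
β = 10·log₁₀(I/I₀) = 80 dB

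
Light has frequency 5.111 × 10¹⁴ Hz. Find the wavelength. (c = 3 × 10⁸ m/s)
λ = c/f = 587 nm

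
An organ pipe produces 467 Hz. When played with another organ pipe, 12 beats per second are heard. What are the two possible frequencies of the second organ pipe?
f₂ = 467 ± 12 Hz → 479 Hz or 455 Hz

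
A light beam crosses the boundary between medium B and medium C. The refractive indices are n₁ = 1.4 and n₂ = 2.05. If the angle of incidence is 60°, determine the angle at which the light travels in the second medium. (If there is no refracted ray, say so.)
sin θ₂ = (n₁/n₂)·sin θ₁ = 0.5914 → θ₂ = 36.26°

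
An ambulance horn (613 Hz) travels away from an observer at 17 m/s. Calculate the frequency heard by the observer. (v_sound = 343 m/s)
f_obs = f·v/(v + v_s) = 584.1 Hz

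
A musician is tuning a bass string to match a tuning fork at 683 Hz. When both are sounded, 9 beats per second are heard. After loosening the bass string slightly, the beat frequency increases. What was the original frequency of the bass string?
674 Hz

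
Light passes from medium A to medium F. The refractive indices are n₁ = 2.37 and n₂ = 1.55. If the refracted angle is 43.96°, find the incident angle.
sin θ₁ = (n₂/n₁)·sin θ₂ → θ₁ = 27°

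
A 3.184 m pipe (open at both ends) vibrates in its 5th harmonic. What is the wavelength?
λₙ = 2L/n = 1.274 m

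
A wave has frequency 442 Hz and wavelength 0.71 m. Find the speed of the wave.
v = fλ = 313.8 m/s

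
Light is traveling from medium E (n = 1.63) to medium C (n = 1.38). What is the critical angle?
θc = arcsin(n₂/n₁) = 57.85°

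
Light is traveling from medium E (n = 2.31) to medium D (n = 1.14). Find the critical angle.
θc = arcsin(n₂/n₁) = 29.57°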